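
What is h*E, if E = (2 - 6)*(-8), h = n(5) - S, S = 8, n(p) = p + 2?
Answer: -32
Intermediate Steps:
n(p) = 2 + p
h = -1 (h = (2 + 5) - 1*8 = 7 - 8 = -1)
E = 32 (E = -4*(-8) = 32)
h*E = -1*32 = -32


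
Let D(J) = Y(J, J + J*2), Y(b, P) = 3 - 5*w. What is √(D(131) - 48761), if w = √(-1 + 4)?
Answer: √(-48758 - 5*√3) ≈ 220.83*I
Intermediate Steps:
w = √3 ≈ 1.7320
Y(b, P) = 3 - 5*√3
D(J) = 3 - 5*√3
√(D(131) - 48761) = √((3 - 5*√3) - 48761) = √(-48758 - 5*√3)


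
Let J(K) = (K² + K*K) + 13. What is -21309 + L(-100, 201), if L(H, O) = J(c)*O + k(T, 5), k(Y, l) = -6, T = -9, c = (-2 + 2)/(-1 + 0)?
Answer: -18702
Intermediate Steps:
c = 0 (c = 0/(-1) = 0*(-1) = 0)
J(K) = 13 + 2*K² (J(K) = (K² + K²) + 13 = 2*K² + 13 = 13 + 2*K²)
L(H, O) = -6 + 13*O (L(H, O) = (13 + 2*0²)*O - 6 = (13 + 2*0)*O - 6 = (13 + 0)*O - 6 = 13*O - 6 = -6 + 13*O)
-21309 + L(-100, 201) = -21309 + (-6 + 13*201) = -21309 + (-6 + 2613) = -21309 + 2607 = -18702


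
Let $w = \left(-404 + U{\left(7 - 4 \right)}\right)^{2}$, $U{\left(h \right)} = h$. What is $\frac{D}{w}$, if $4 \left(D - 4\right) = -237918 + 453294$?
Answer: $\frac{53848}{160801} \approx 0.33487$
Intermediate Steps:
$w = 160801$ ($w = \left(-404 + \left(7 - 4\right)\right)^{2} = \left(-404 + 3\right)^{2} = \left(-401\right)^{2} = 160801$)
$D = 53848$ ($D = 4 + \frac{-237918 + 453294}{4} = 4 + \frac{1}{4} \cdot 215376 = 4 + 53844 = 53848$)
$\frac{D}{w} = \frac{53848}{160801}$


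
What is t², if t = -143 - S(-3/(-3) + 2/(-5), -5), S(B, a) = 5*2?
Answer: 23409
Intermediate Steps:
S(B, a) = 10
t = -153 (t = -143 - 1*10 = -143 - 10 = -153)
t² = (-153)² = 23409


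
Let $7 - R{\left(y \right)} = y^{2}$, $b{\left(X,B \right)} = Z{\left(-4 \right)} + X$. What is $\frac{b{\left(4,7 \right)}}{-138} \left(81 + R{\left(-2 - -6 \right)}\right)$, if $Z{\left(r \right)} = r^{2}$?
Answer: $- \frac{240}{23} \approx -10.435$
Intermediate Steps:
$b{\left(X,B \right)} = 16 + X$ ($b{\left(X,B \right)} = \left(-4\right)^{2} + X = 16 + X$)
$R{\left(y \right)} = 7 - y^{2}$
$\frac{b{\left(4,7 \right)}}{-138} \left(81 + R{\left(-2 - -6 \right)}\right) = \frac{16 + 4}{-138} \left(81 + \left(7 - \left(-2 - -6\right)^{2}\right)\right) = 20 \left(- \frac{1}{138}\right) \left(81 + \left(7 - \left(-2 + 6\right)^{2}\right)\right) = - \frac{10 \left(81 + \left(7 - 4^{2}\right)\right)}{69} = - \frac{10 \left(81 + \left(7 - 16\right)\right)}{69} = - \frac{10 \left(81 - 9\right)}{69} = \left(- \frac{10}{69}\right) 72 = - \frac{240}{23}$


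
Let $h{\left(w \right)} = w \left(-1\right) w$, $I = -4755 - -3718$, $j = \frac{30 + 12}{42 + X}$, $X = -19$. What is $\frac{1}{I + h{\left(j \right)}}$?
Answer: $- \frac{529}{550337} \approx -0.00096123$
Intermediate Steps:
$j = \frac{42}{23}$ ($j = \frac{30 + 12}{42 - 19} = \frac{42}{23} \approx 1.8261$)
$I = -1037$ ($I = -4755 + 3718 = -1037$)
$h{\left(w \right)} = - w^{2}$ ($h{\left(w \right)} = - w w = - w^{2}$)
$\frac{1}{I + h{\left(j \right)}} = \frac{1}{-1037 - \left(\frac{42}{23}\right)^{2}} = \frac{1}{-1037 - \frac{1764}{529}} = \frac{1}{- \frac{550337}{529}} = - \frac{529}{550337}$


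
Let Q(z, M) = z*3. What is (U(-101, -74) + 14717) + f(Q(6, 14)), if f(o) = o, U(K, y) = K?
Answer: 14634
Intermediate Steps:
Q(z, M) = 3*z
(U(-101, -74) + 14717) + f(Q(6, 14)) = (-101 + 14717) + 3*6 = 14616 + 18 = 14634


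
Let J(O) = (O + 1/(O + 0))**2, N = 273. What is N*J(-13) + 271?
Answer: 610423/13 ≈ 46956.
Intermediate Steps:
J(O) = (O + 1/O)**2
N*J(-13) + 271 = 273*((1 + (-13)**2)**2/(-13)**2) + 271 = 273*((1 + 169)**2/169) + 271 = 273*((1/169)*170**2) + 271 = 273*((1/169)*28900) + 271 = 273*(28900/169) + 271 = 606900/13 + 271 = 610423/13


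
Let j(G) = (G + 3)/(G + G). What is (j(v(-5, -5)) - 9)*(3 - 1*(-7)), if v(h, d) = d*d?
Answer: -422/5 ≈ -84.400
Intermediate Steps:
v(h, d) = d²
j(G) = (3 + G)/(2*G) (j(G) = (3 + G)/((2*G)) = (3 + G)*(1/(2*G)) = (3 + G)/(2*G))
(j(v(-5, -5)) - 9)*(3 - 1*(-7)) = ((3 + (-5)²)/(2*((-5)²)) - 9)*(3 - 1*(-7)) = ((½)*(3 + 25)/25 - 9)*(3 + 7) = ((½)*(1/25)*28 - 9)*10 = (14/25 - 9)*10 = -211/25*10 = -422/5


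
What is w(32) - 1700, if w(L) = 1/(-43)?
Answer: -73101/43 ≈ -1700.0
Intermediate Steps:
w(L) = -1/43
w(32) - 1700 = -1/43 - 1700 = -73101/43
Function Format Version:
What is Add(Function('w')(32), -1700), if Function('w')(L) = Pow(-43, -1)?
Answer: Rational(-73101, 43) ≈ -1700.0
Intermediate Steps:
Function('w')(L) = Rational(-1, 43)
Add(Function('w')(32), -1700) = Add(Rational(-1, 43), -1700) = Rational(-73101, 43)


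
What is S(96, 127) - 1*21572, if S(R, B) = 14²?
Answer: -21376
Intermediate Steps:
S(R, B) = 196
S(96, 127) - 1*21572 = 196 - 1*21572 = 196 - 21572 = -21376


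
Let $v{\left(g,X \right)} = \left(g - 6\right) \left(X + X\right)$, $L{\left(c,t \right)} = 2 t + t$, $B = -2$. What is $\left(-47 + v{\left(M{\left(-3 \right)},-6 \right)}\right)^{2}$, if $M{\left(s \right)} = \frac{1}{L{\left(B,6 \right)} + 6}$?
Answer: $\frac{2401}{4} \approx 600.25$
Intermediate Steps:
$L{\left(c,t \right)} = 3 t$
$M{\left(s \right)} = \frac{1}{24}$ ($M{\left(s \right)} = \frac{1}{3 \cdot 6 + 6} = \frac{1}{18 + 6} = \frac{1}{24}$)
$v{\left(g,X \right)} = 2 X \left(-6 + g\right)$ ($v{\left(g,X \right)} = \left(-6 + g\right) 2 X = 2 X \left(-6 + g\right)$)
$\left(-47 + v{\left(M{\left(-3 \right)},-6 \right)}\right)^{2} = \left(-47 + 2 \left(-6\right) \left(-6 + \frac{1}{24}\right)\right)^{2} = \left(-47 + 2 \left(-6\right) \left(- \frac{143}{24}\right)\right)^{2} = \left(-47 + \frac{143}{2}\right)^{2} = \left(\frac{49}{2}\right)^{2} = \frac{2401}{4}$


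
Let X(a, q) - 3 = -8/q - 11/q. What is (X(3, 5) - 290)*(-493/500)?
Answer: 358411/1250 ≈ 286.73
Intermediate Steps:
X(a, q) = 3 - 19/q (X(a, q) = 3 + (-8/q - 11/q) = 3 - 19/q)
(X(3, 5) - 290)*(-493/500) = ((3 - 19/5) - 290)*(-493/500) = (-4/5 - 290)*(-493/500) = -1454/5*(-493/500) = 358411/1250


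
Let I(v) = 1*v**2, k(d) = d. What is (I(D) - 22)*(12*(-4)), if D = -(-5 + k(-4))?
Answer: -2832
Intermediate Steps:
D = 9 (D = -(-5 - 4) = -1*(-9) = 9)
I(v) = v**2
(I(D) - 22)*(12*(-4)) = (9**2 - 22)*(12*(-4)) = (81 - 22)*(-48) = 59*(-48) = -2832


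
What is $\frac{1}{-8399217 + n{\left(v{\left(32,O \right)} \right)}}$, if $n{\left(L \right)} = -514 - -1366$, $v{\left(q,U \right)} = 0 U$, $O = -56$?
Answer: $- \frac{1}{8398365} \approx -1.1907 \cdot 10^{-7}$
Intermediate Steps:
$v{\left(q,U \right)} = 0$
$n{\left(L \right)} = 852$ ($n{\left(L \right)} = -514 + 1366 = 852$)
$\frac{1}{-8399217 + n{\left(v{\left(32,O \right)} \right)}} = \frac{1}{-8399217 + 852} = \frac{1}{-8398365} = - \frac{1}{8398365}$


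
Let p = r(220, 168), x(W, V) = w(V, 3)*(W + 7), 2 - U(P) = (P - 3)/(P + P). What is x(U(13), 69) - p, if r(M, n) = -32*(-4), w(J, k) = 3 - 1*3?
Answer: -128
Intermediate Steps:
w(J, k) = 0 (w(J, k) = 3 - 3 = 0)
U(P) = 2 - (-3 + P)/(2*P) (U(P) = 2 - (P - 3)/(P + P) = 2 - (-3 + P)/(2*P))
x(W, V) = 0 (x(W, V) = 0*(W + 7) = 0*(7 + W) = 0)
r(M, n) = 128
p = 128
x(U(13), 69) - p = 0 - 1*128 = 0 - 128 = -128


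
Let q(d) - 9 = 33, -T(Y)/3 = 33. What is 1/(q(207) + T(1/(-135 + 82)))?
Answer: -1/57 ≈ -0.017544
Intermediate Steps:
T(Y) = -99 (T(Y) = -3*33 = -99)
q(d) = 42 (q(d) = 9 + 33 = 42)
1/(q(207) + T(1/(-135 + 82))) = 1/(42 - 99) = 1/(-57) = -1/57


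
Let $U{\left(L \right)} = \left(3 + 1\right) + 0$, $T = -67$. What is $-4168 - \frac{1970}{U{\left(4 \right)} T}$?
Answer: $- \frac{557527}{134} \approx -4160.6$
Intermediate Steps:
$U{\left(L \right)} = 4$ ($U{\left(L \right)} = 4 + 0 = 4$)
$-4168 - \frac{1970}{U{\left(4 \right)} T} = -4168 - \frac{1970}{4 \left(-67\right)} = -4168 - \frac{1970}{-268} = -4168 - 1970 \left(- \frac{1}{268}\right) = -4168 - - \frac{985}{134} = -4168 + \frac{985}{134} = - \frac{557527}{134}$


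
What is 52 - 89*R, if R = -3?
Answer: 319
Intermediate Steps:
52 - 89*R = 52 - 89*(-3) = 52 + 267 = 319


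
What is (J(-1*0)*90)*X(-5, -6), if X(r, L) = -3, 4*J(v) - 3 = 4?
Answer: -945/2 ≈ -472.50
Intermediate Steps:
J(v) = 7/4 (J(v) = ¾ + (¼)*4 = ¾ + 1 = 7/4)
(J(-1*0)*90)*X(-5, -6) = ((7/4)*90)*(-3) = (315/2)*(-3) = -945/2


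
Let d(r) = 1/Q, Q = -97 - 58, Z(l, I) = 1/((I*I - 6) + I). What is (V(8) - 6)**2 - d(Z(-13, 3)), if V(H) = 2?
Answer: 2481/155 ≈ 16.006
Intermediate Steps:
Z(l, I) = 1/(-6 + I + I**2) (Z(l, I) = 1/((I**2 - 6) + I) = 1/((-6 + I**2) + I) = 1/(-6 + I + I**2))
Q = -155
d(r) = -1/155 (d(r) = 1/(-155) = -1/155)
(V(8) - 6)**2 - d(Z(-13, 3)) = (2 - 6)**2 - 1*(-1/155) = (-4)**2 + 1/155 = 16 + 1/155 = 2481/155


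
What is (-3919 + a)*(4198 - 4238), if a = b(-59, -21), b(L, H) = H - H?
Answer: 156760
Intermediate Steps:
b(L, H) = 0
a = 0
(-3919 + a)*(4198 - 4238) = (-3919 + 0)*(4198 - 4238) = -3919*(-40) = 156760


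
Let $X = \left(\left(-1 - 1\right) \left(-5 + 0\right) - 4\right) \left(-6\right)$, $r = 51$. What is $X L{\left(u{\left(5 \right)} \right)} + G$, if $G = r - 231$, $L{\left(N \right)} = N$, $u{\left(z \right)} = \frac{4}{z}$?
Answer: $- \frac{1044}{5} \approx -208.8$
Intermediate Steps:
$G = -180$ ($G = 51 - 231 = -180$)
$X = -36$ ($X = \left(\left(-2\right) \left(-5\right) - 4\right) \left(-6\right) = \left(10 - 4\right) \left(-6\right) = 6 \left(-6\right) = -36$)
$X L{\left(u{\left(5 \right)} \right)} + G = - 36 \cdot \frac{4}{5} - 180 = - 36 \cdot 4 \cdot \frac{1}{5} - 180 = \left(-36\right) \frac{4}{5} - 180 = - \frac{144}{5} - 180 = - \frac{1044}{5}$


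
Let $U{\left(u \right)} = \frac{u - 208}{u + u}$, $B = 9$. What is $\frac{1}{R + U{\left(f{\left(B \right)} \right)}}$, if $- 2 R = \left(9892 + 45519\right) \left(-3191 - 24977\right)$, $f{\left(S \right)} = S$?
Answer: $\frac{18}{14047353233} \approx 1.2814 \cdot 10^{-9}$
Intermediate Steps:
$U{\left(u \right)} = \frac{-208 + u}{2 u}$
$R = 780408524$ ($R = - \frac{\left(9892 + 45519\right) \left(-3191 - 24977\right)}{2} = - \frac{55411 \left(-28168\right)}{2} = \left(- \frac{1}{2}\right) \left(-1560817048\right) = 780408524$)
$\frac{1}{R + U{\left(f{\left(B \right)} \right)}} = \frac{1}{780408524 + \frac{-208 + 9}{2 \cdot 9}} = \frac{1}{780408524 + \frac{1}{2} \cdot \frac{1}{9} \left(-199\right)} = \frac{1}{780408524 - \frac{199}{18}} = \frac{1}{\frac{14047353233}{18}} = \frac{18}{14047353233}$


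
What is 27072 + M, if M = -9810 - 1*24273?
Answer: -7011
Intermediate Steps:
M = -34083 (M = -9810 - 24273 = -34083)
27072 + M = 27072 - 34083 = -7011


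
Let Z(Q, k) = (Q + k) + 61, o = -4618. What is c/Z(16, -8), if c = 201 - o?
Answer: 4819/69 ≈ 69.841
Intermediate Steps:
Z(Q, k) = 61 + Q + k
c = 4819 (c = 201 - 1*(-4618) = 201 + 4618 = 4819)
c/Z(16, -8) = 4819/(61 + 16 - 8) = 4819/69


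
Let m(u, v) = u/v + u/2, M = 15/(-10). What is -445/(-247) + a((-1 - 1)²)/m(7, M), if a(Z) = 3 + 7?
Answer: -11705/1729 ≈ -6.7698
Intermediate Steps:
M = -3/2 (M = 15*(-⅒) = -3/2 ≈ -1.5000)
m(u, v) = u/2 + u/v (m(u, v) = u/v + u*(½) = u/v + u/2 = u/2 + u/v)
a(Z) = 10
-445/(-247) + a((-1 - 1)²)/m(7, M) = -445/(-247) + 10/((½)*7 + 7/(-3/2)) = -445*(-1/247) + 10/(7/2 + 7*(-⅔)) = 445/247 + 10/(7/2 - 14/3) = 445/247 + 10/(-7/6) = 445/247 + 10*(-6/7) = 445/247 - 60/7 = -11705/1729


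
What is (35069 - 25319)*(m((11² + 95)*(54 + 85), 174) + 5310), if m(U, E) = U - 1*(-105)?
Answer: 345530250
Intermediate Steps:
m(U, E) = 105 + U (m(U, E) = U + 105 = 105 + U)
(35069 - 25319)*(m((11² + 95)*(54 + 85), 174) + 5310) = (35069 - 25319)*((105 + (11² + 95)*(54 + 85)) + 5310) = 9750*((105 + (121 + 95)*139) + 5310) = 9750*((105 + 216*139) + 5310) = 9750*((105 + 30024) + 5310) = 9750*(30129 + 5310) = 9750*35439 = 345530250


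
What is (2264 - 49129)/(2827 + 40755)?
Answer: -6695/6226 ≈ -1.0753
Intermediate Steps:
(2264 - 49129)/(2827 + 40755) = -46865/43582 = -46865*1/43582 = -6695/6226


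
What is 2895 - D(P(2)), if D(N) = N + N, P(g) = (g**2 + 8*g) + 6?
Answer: 2843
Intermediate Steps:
P(g) = 6 + g**2 + 8*g
D(N) = 2*N
2895 - D(P(2)) = 2895 - 2*(6 + 2**2 + 8*2) = 2895 - 2*(6 + 4 + 16) = 2895 - 2*26 = 2895 - 1*52 = 2895 - 52 = 2843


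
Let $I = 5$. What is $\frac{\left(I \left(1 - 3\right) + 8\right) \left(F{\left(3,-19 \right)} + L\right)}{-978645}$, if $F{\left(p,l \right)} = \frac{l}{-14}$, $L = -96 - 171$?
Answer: $- \frac{3719}{6850515} \approx -0.00054288$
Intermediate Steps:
$L = -267$ ($L = -96 - 171 = -267$)
$F{\left(p,l \right)} = - \frac{l}{14}$ ($F{\left(p,l \right)} = l \left(- \frac{1}{14}\right) = - \frac{l}{14}$)
$\frac{\left(I \left(1 - 3\right) + 8\right) \left(F{\left(3,-19 \right)} + L\right)}{-978645} = \frac{\left(5 \left(1 - 3\right) + 8\right) \left(\left(- \frac{1}{14}\right) \left(-19\right) - 267\right)}{-978645} = \left(5 \left(-2\right) + 8\right) \left(\frac{19}{14} - 267\right) \left(- \frac{1}{978645}\right) = \left(-10 + 8\right) \left(- \frac{3719}{14}\right) \left(- \frac{1}{978645}\right) = \left(-2\right) \left(- \frac{3719}{14}\right) \left(- \frac{1}{978645}\right) = \frac{3719}{7} \left(- \frac{1}{978645}\right) = - \frac{3719}{6850515}$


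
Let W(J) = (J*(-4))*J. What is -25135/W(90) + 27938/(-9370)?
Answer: -2678705/1214352 ≈ -2.2059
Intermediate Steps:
W(J) = -4*J² (W(J) = (-4*J)*J = -4*J²)
-25135/W(90) + 27938/(-9370) = -25135/((-4*90²)) + 27938/(-9370) = -25135/((-4*8100)) + 27938*(-1/9370) = -25135/(-32400) - 13969/4685 = -25135*(-1/32400) - 13969/4685 = 5027/6480 - 13969/4685 = -2678705/1214352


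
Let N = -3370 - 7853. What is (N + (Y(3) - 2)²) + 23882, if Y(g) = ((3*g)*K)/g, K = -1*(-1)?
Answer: 12660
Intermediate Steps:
N = -11223
K = 1
Y(g) = 3 (Y(g) = ((3*g)*1)/g = (3*g)/g = 3)
(N + (Y(3) - 2)²) + 23882 = (-11223 + (3 - 2)²) + 23882 = (-11223 + 1²) + 23882 = (-11223 + 1) + 23882 = -11222 + 23882 = 12660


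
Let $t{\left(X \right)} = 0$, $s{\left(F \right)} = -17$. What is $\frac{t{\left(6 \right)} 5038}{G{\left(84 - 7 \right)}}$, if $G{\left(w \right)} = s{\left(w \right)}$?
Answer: $0$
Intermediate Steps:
$G{\left(w \right)} = -17$
$\frac{t{\left(6 \right)} 5038}{G{\left(84 - 7 \right)}} = \frac{0 \cdot 5038}{-17} = 0 \left(- \frac{1}{17}\right) = 0$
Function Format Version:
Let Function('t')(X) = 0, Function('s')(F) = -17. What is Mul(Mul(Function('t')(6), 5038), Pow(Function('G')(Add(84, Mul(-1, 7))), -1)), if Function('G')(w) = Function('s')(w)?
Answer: 0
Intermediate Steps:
Function('G')(w) = -17
Mul(Mul(Function('t')(6), 5038), Pow(Function('G')(Add(84, Mul(-1, 7))), -1)) = Mul(Mul(0, 5038), Pow(-17, -1)) = Mul(0, Rational(-1, 17)) = 0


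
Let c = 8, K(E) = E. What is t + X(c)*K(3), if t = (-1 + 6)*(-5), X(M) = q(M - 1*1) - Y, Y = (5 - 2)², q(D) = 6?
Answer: -34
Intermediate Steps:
Y = 9 (Y = 3² = 9)
X(M) = -3 (X(M) = 6 - 1*9 = 6 - 9 = -3)
t = -25 (t = 5*(-5) = -25)
t + X(c)*K(3) = -25 - 3*3 = -25 - 9 = -34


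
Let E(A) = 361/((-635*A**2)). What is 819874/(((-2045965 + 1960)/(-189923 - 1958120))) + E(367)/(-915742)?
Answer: 27586656543057948697960693/32017759388831585130 ≈ 8.6161e+5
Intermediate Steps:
E(A) = -361/(635*A**2) (E(A) = 361*(-1/(635*A**2)) = -361/(635*A**2))
819874/(((-2045965 + 1960)/(-189923 - 1958120))) + E(367)/(-915742) = 819874/(((-2045965 + 1960)/(-189923 - 1958120))) - 361/635/367**2/(-915742) = 819874/((-2044005/(-2148043))) - 361/635*1/134689*(-1/915742) = 819874/((-2044005*(-1/2148043))) - 361/85527515*(-1/915742) = 819874/(2044005/2148043) + 361/78321137641130 = 819874*(2148043/2044005) + 361/78321137641130 = 1761124606582/2044005 + 361/78321137641130 = 27586656543057948697960693/32017759388831585130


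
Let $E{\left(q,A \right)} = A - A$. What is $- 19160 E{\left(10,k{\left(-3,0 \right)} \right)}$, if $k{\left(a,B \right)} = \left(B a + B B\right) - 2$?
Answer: $0$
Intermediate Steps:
$k{\left(a,B \right)} = -2 + B^{2} + B a$ ($k{\left(a,B \right)} = \left(B a + B^{2}\right) - 2 = \left(B^{2} + B a\right) - 2 = -2 + B^{2} + B a$)
$E{\left(q,A \right)} = 0$
$- 19160 E{\left(10,k{\left(-3,0 \right)} \right)} = \left(-19160\right) 0 = 0$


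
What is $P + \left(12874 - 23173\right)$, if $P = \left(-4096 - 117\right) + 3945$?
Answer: $-10567$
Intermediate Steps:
$P = -268$ ($P = -4213 + 3945 = -268$)
$P + \left(12874 - 23173\right) = -268 + \left(12874 - 23173\right) = -268 - 10299 = -10567$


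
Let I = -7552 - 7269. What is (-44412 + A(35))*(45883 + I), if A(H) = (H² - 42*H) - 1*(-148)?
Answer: -1382538558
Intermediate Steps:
I = -14821
A(H) = 148 + H² - 42*H (A(H) = (H² - 42*H) + 148 = 148 + H² - 42*H)
(-44412 + A(35))*(45883 + I) = (-44412 + (148 + 35² - 42*35))*(45883 - 14821) = (-44412 + (148 + 1225 - 1470))*31062 = (-44412 - 97)*31062 = -44509*31062 = -1382538558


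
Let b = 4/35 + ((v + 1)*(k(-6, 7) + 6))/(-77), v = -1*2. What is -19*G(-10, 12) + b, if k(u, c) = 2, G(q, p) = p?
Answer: -12528/55 ≈ -227.78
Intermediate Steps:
v = -2
b = 12/55 (b = 4/35 + ((-2 + 1)*(2 + 6))/(-77) = 4*(1/35) - 1*8*(-1/77) = 4/35 - 8*(-1/77) = 4/35 + 8/77 = 12/55 ≈ 0.21818)
-19*G(-10, 12) + b = -19*12 + 12/55 = -228 + 12/55 = -12528/55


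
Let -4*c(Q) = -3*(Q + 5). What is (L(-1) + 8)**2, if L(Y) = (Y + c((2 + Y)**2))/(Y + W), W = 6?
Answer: 7569/100 ≈ 75.690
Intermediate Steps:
c(Q) = 15/4 + 3*Q/4 (c(Q) = -(-3)*(Q + 5)/4 = -(-3)*(5 + Q)/4 = -(-15 - 3*Q)/4 = 15/4 + 3*Q/4)
L(Y) = (15/4 + Y + 3*(2 + Y)**2/4)/(6 + Y) (L(Y) = (Y + (15/4 + 3*(2 + Y)**2/4))/(Y + 6) = (15/4 + Y + 3*(2 + Y)**2/4)/(6 + Y))
(L(-1) + 8)**2 = ((27 + 3*(-1)**2 + 16*(-1))/(4*(6 - 1)) + 8)**2 = ((1/4)*(27 + 3*1 - 16)/5 + 8)**2 = ((1/4)*(1/5)*(27 + 3 - 16) + 8)**2 = ((1/4)*(1/5)*14 + 8)**2 = (7/10 + 8)**2 = (87/10)**2 = 7569/100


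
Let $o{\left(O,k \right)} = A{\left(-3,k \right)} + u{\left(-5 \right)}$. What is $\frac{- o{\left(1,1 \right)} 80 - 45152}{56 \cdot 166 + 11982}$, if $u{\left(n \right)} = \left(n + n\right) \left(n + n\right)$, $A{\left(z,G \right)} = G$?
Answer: $- \frac{26616}{10639} \approx -2.5017$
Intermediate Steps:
$u{\left(n \right)} = 4 n^{2}$ ($u{\left(n \right)} = 2 n 2 n = 4 n^{2}$)
$o{\left(O,k \right)} = 100 + k$ ($o{\left(O,k \right)} = k + 4 \left(-5\right)^{2} = k + 4 \cdot 25 = k + 100 = 100 + k$)
$\frac{- o{\left(1,1 \right)} 80 - 45152}{56 \cdot 166 + 11982} = \frac{- (100 + 1) 80 - 45152}{56 \cdot 166 + 11982} = \frac{\left(-1\right) 101 \cdot 80 - 45152}{9296 + 11982} = \frac{\left(-101\right) 80 - 45152}{21278} = \left(-8080 - 45152\right) \frac{1}{21278} = \left(-53232\right) \frac{1}{21278} = - \frac{26616}{10639}$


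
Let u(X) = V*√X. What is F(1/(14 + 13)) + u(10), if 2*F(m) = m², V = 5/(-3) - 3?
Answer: 1/1458 - 14*√10/3 ≈ -14.757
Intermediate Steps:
V = -14/3 (V = 5*(-⅓) - 3 = -5/3 - 3 = -14/3 ≈ -4.6667)
F(m) = m²/2
u(X) = -14*√X/3
F(1/(14 + 13)) + u(10) = (1/(14 + 13))²/2 - 14*√10/3 = (1/27)²/2 - 14*√10/3 = (½)*(1/729) - 14*√10/3 = 1/1458 - 14*√10/3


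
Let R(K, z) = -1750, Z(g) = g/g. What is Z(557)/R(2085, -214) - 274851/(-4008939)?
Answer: 158993437/2338547750 ≈ 0.067988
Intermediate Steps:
Z(g) = 1
Z(557)/R(2085, -214) - 274851/(-4008939) = 1/(-1750) - 274851/(-4008939) = 1*(-1/1750) - 274851*(-1/4008939) = -1/1750 + 91617/1336313 = 158993437/2338547750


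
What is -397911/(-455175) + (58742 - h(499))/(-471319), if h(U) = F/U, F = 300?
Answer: 26747297935747/35683926762225 ≈ 0.74956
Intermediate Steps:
h(U) = 300/U
-397911/(-455175) + (58742 - h(499))/(-471319) = -397911/(-455175) + (58742 - 300/499)/(-471319) = -397911*(-1/455175) + (58742 - 300/499)*(-1/471319) = 132637/151725 + (58742 - 1*300/499)*(-1/471319) = 132637/151725 + (58742 - 300/499)*(-1/471319) = 132637/151725 + (29311958/499)*(-1/471319) = 132637/151725 - 29311958/235188181 = 26747297935747/35683926762225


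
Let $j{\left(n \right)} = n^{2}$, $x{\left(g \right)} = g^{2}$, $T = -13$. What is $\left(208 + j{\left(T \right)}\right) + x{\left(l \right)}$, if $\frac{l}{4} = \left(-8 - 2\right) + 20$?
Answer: $1977$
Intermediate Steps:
$l = 40$ ($l = 4 \left(\left(-8 - 2\right) + 20\right) = 4 \left(-10 + 20\right) = 4 \cdot 10 = 40$)
$\left(208 + j{\left(T \right)}\right) + x{\left(l \right)} = \left(208 + \left(-13\right)^{2}\right) + 40^{2} = \left(208 + 169\right) + 1600 = 377 + 1600 = 1977$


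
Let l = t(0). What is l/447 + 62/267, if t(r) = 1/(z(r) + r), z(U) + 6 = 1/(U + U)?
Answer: 62/267 ≈ 0.23221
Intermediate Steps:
z(U) = -6 + 1/(2*U) (z(U) = -6 + 1/(U + U) = -6 + 1/(2*U))
t(r) = 1/(-6 + r + 1/(2*r)) (t(r) = 1/((-6 + 1/(2*r)) + r) = 1/(-6 + r + 1/(2*r)))
l = 0 (l = 2*0/(1 + 2*0*(-6 + 0)) = 2*0/(1 + 2*0*(-6)) = 2*0/(1 + 0) = 2*0/1 = 2*0*1 = 0)
l/447 + 62/267 = 0/447 + 62/267 = 0*(1/447) + 62*(1/267) = 0 + 62/267 = 62/267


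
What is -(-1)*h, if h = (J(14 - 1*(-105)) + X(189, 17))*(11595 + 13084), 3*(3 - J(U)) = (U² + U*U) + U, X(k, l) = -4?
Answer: -701969476/3 ≈ -2.3399e+8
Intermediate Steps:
J(U) = 3 - 2*U²/3 - U/3 (J(U) = 3 - ((U² + U*U) + U)/3 = 3 - ((U² + U²) + U)/3 = 3 - (2*U² + U)/3 = 3 - (U + 2*U²)/3 = 3 + (-2*U²/3 - U/3) = 3 - 2*U²/3 - U/3)
h = -701969476/3 (h = ((3 - 2*(14 - 1*(-105))²/3 - (14 - 1*(-105))/3) - 4)*(11595 + 13084) = ((3 - 2*(14 + 105)²/3 - (14 + 105)/3) - 4)*24679 = ((3 - ⅔*119² - ⅓*119) - 4)*24679 = ((3 - ⅔*14161 - 119/3) - 4)*24679 = ((3 - 28322/3 - 119/3) - 4)*24679 = (-28432/3 - 4)*24679 = -28444/3*24679 = -701969476/3 ≈ -2.3399e+8)
-(-1)*h = -(-1)*(-701969476)/3 = -1*701969476/3 = -701969476/3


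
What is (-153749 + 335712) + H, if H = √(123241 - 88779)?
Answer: 181963 + √34462 ≈ 1.8215e+5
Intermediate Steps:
H = √34462 ≈ 185.64
(-153749 + 335712) + H = (-153749 + 335712) + √34462 = 181963 + √34462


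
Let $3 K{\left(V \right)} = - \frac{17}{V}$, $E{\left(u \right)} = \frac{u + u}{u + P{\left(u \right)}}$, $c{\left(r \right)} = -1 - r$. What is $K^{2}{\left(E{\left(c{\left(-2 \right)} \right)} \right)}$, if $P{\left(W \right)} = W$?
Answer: $\frac{289}{9} \approx 32.111$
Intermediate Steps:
$E{\left(u \right)} = 1$ ($E{\left(u \right)} = \frac{u + u}{u + u} = \frac{2 u}{2 u} = 2 u \frac{1}{2 u} = 1$)
$K{\left(V \right)} = - \frac{17}{3 V}$ ($K{\left(V \right)} = \frac{\left(-17\right) \frac{1}{V}}{3} = - \frac{17}{3 V}$)
$K^{2}{\left(E{\left(c{\left(-2 \right)} \right)} \right)} = \left(- \frac{17}{3 \cdot 1}\right)^{2} = \left(\left(- \frac{17}{3}\right) 1\right)^{2} = \left(- \frac{17}{3}\right)^{2} = \frac{289}{9}$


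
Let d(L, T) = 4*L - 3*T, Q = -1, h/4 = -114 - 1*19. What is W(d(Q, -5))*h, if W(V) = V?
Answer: -5852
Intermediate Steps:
h = -532 (h = 4*(-114 - 1*19) = 4*(-114 - 19) = 4*(-133) = -532)
d(L, T) = -3*T + 4*L
W(d(Q, -5))*h = (-3*(-5) + 4*(-1))*(-532) = (15 - 4)*(-532) = 11*(-532) = -5852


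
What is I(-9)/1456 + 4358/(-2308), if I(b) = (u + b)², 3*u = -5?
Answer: -1710745/945126 ≈ -1.8101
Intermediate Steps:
u = -5/3 (u = (⅓)*(-5) = -5/3 ≈ -1.6667)
I(b) = (-5/3 + b)²
I(-9)/1456 + 4358/(-2308) = ((-5 + 3*(-9))²/9)/1456 + 4358/(-2308) = ((-5 - 27)²/9)*(1/1456) + 4358*(-1/2308) = ((⅑)*(-32)²)*(1/1456) - 2179/1154 = ((⅑)*1024)*(1/1456) - 2179/1154 = (1024/9)*(1/1456) - 2179/1154 = 64/819 - 2179/1154 = -1710745/945126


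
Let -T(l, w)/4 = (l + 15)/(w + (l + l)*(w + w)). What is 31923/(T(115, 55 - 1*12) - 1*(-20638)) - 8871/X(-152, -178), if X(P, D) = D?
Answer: 935456088624/18205241653 ≈ 51.384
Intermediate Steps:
T(l, w) = -4*(15 + l)/(w + 4*l*w) (T(l, w) = -4*(l + 15)/(w + (l + l)*(w + w)) = -4*(15 + l)/(w + (2*l)*(2*w)) = -4*(15 + l)/(w + 4*l*w))
31923/(T(115, 55 - 1*12) - 1*(-20638)) - 8871/X(-152, -178) = 31923/(4*(-15 - 1*115)/((55 - 1*12)*(1 + 4*115)) - 1*(-20638)) - 8871/(-178) = 31923/(4*(-15 - 115)/((55 - 12)*(1 + 460)) + 20638) - 8871*(-1/178) = 31923/(4*(-130)/(43*461) + 20638) + 8871/178 = 31923/(4*(1/43)*(1/461)*(-130) + 20638) + 8871/178 = 31923/(-520/19823 + 20638) + 8871/178 = 31923/(409106554/19823) + 8871/178 = 31923*(19823/409106554) + 8871/178 = 632809629/409106554 + 8871/178 = 935456088624/18205241653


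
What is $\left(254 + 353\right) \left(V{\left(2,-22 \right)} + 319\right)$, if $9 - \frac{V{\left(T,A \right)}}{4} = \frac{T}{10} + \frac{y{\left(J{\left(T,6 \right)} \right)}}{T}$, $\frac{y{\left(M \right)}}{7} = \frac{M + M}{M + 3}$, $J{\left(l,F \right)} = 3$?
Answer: $\frac{1032507}{5} \approx 2.065 \cdot 10^{5}$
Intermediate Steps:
$y{\left(M \right)} = \frac{14 M}{3 + M}$ ($y{\left(M \right)} = 7 \frac{M + M}{M + 3} = 7 \frac{2 M}{3 + M} = \frac{14 M}{3 + M}$)
$V{\left(T,A \right)} = 36 - \frac{28}{T} - \frac{2 T}{5}$ ($V{\left(T,A \right)} = 36 - 4 \left(\frac{T}{10} + \frac{14 \cdot 3 \frac{1}{3 + 3}}{T}\right) = 36 - 4 \left(T \frac{1}{10} + \frac{14 \cdot 3 \cdot \frac{1}{6}}{T}\right) = 36 - 4 \left(\frac{T}{10} + \frac{14 \cdot 3 \cdot \frac{1}{6}}{T}\right) = 36 - 4 \left(\frac{T}{10} + \frac{7}{T}\right) = 36 - 4 \left(\frac{7}{T} + \frac{T}{10}\right) = 36 - \left(\frac{28}{T} + \frac{2 T}{5}\right) = 36 - \frac{28}{T} - \frac{2 T}{5}$)
$\left(254 + 353\right) \left(V{\left(2,-22 \right)} + 319\right) = \left(254 + 353\right) \left(\left(36 - \frac{28}{2} - \frac{4}{5}\right) + 319\right) = 607 \left(\left(36 - 14 - \frac{4}{5}\right) + 319\right) = 607 \left(\frac{106}{5} + 319\right) = 607 \cdot \frac{1701}{5} = \frac{1032507}{5}$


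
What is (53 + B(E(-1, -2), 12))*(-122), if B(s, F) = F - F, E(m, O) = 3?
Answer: -6466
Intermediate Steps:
B(s, F) = 0
(53 + B(E(-1, -2), 12))*(-122) = (53 + 0)*(-122) = 53*(-122) = -6466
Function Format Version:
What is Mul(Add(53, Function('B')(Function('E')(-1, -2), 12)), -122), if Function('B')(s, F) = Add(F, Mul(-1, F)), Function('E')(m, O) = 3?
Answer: -6466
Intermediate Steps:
Function('B')(s, F) = 0
Mul(Add(53, Function('B')(Function('E')(-1, -2), 12)), -122) = Mul(Add(53, 0), -122) = Mul(53, -122) = -6466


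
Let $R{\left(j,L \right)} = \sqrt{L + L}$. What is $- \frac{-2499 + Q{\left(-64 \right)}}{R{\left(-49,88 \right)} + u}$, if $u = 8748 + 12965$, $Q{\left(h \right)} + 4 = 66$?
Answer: $\frac{52914581}{471454193} - \frac{9748 \sqrt{11}}{471454193} \approx 0.11217$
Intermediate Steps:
$Q{\left(h \right)} = 62$ ($Q{\left(h \right)} = -4 + 66 = 62$)
$u = 21713$
$R{\left(j,L \right)} = \sqrt{2} \sqrt{L}$ ($R{\left(j,L \right)} = \sqrt{2 L} = \sqrt{2} \sqrt{L}$)
$- \frac{-2499 + Q{\left(-64 \right)}}{R{\left(-49,88 \right)} + u} = - \frac{-2499 + 62}{\sqrt{2} \sqrt{88} + 21713} = - \frac{-2437}{\sqrt{2} \cdot 2 \sqrt{22} + 21713} = - \frac{-2437}{4 \sqrt{11} + 21713} = - \frac{-2437}{21713 + 4 \sqrt{11}} = \frac{2437}{21713 + 4 \sqrt{11}}$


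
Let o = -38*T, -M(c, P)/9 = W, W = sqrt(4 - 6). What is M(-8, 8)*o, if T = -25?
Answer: -8550*I*sqrt(2) ≈ -12092.0*I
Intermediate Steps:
W = I*sqrt(2) (W = sqrt(-2) = I*sqrt(2) ≈ 1.4142*I)
M(c, P) = -9*I*sqrt(2)
o = 950 (o = -38*(-25) = 950)
M(-8, 8)*o = -9*I*sqrt(2)*950 = -8550*I*sqrt(2)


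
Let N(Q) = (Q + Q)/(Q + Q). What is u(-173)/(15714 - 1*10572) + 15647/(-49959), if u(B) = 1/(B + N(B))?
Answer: -4612877429/14728312872 ≈ -0.31320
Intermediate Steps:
N(Q) = 1 (N(Q) = (2*Q)/((2*Q)) = (2*Q)*(1/(2*Q)) = 1)
u(B) = 1/(1 + B) (u(B) = 1/(B + 1) = 1/(1 + B))
u(-173)/(15714 - 1*10572) + 15647/(-49959) = 1/((1 - 173)*(15714 - 1*10572)) + 15647/(-49959) = 1/((-172)*(15714 - 10572)) + 15647*(-1/49959) = -1/172/5142 - 15647/49959 = -1/172*1/5142 - 15647/49959 = -1/884424 - 15647/49959 = -4612877429/14728312872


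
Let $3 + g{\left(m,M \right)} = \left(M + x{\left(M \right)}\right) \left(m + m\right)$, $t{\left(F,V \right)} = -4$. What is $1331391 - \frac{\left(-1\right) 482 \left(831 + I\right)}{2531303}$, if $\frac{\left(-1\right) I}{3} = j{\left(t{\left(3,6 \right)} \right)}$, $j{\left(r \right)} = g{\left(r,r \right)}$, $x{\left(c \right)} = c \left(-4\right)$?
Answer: $\frac{3370154576169}{2531303} \approx 1.3314 \cdot 10^{6}$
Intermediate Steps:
$x{\left(c \right)} = - 4 c$
$g{\left(m,M \right)} = -3 - 6 M m$ ($g{\left(m,M \right)} = -3 + \left(M - 4 M\right) \left(m + m\right) = -3 + - 3 M 2 m = -3 - 6 M m$)
$j{\left(r \right)} = -3 - 6 r^{2}$ ($j{\left(r \right)} = -3 - 6 r r = -3 - 6 r^{2}$)
$I = 297$ ($I = - 3 \left(-3 - 6 \left(-4\right)^{2}\right) = - 3 \left(-3 - 96\right) = \left(-3\right) \left(-99\right) = 297$)
$1331391 - \frac{\left(-1\right) 482 \left(831 + I\right)}{2531303} = 1331391 - \frac{\left(-1\right) 482 \left(831 + 297\right)}{2531303} = 1331391 - - 482 \cdot 1128 \cdot \frac{1}{2531303} = 1331391 - \left(-1\right) 543696 \cdot \frac{1}{2531303} = 1331391 - \left(-543696\right) \frac{1}{2531303} = 1331391 - - \frac{543696}{2531303} = 1331391 + \frac{543696}{2531303} = \frac{3370154576169}{2531303}$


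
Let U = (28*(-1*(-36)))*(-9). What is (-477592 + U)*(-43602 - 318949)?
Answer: 176440519864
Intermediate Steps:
U = -9072 (U = (28*36)*(-9) = 1008*(-9) = -9072)
(-477592 + U)*(-43602 - 318949) = (-477592 - 9072)*(-43602 - 318949) = -486664*(-362551) = 176440519864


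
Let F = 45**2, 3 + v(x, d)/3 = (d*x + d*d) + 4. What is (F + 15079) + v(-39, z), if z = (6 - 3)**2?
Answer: 16297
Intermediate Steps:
z = 9 (z = 3**2 = 9)
v(x, d) = 3 + 3*d**2 + 3*d*x (v(x, d) = -9 + 3*((d*x + d*d) + 4) = -9 + 3*((d*x + d**2) + 4) = -9 + 3*((d**2 + d*x) + 4) = -9 + 3*(4 + d**2 + d*x) = -9 + (12 + 3*d**2 + 3*d*x) = 3 + 3*d**2 + 3*d*x)
F = 2025
(F + 15079) + v(-39, z) = (2025 + 15079) + (3 + 3*9**2 + 3*9*(-39)) = 17104 + (3 + 3*81 - 1053) = 17104 + (3 + 243 - 1053) = 17104 - 807 = 16297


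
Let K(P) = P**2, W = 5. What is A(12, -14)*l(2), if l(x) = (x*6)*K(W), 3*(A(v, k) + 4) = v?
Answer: 0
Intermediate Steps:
A(v, k) = -4 + v/3
l(x) = 150*x (l(x) = (x*6)*5**2 = (6*x)*25 = 150*x)
A(12, -14)*l(2) = (-4 + (1/3)*12)*(150*2) = (-4 + 4)*300 = 0*300 = 0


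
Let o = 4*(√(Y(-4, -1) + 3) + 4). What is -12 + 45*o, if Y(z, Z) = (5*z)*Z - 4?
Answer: 708 + 180*√19 ≈ 1492.6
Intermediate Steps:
Y(z, Z) = -4 + 5*Z*z (Y(z, Z) = 5*Z*z - 4 = -4 + 5*Z*z)
o = 16 + 4*√19 (o = 4*(√((-4 + 5*(-1)*(-4)) + 3) + 4) = 4*(√((-4 + 20) + 3) + 4) = 4*(√(16 + 3) + 4) = 4*(√19 + 4) = 4*(4 + √19) = 16 + 4*√19 ≈ 33.436)
-12 + 45*o = -12 + 45*(16 + 4*√19) = -12 + (720 + 180*√19) = 708 + 180*√19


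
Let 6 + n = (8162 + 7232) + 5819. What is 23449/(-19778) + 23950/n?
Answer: -23599843/419432046 ≈ -0.056266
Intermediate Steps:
n = 21207 (n = -6 + ((8162 + 7232) + 5819) = -6 + (15394 + 5819) = -6 + 21213 = 21207)
23449/(-19778) + 23950/n = 23449/(-19778) + 23950/21207 = 23449*(-1/19778) + 23950*(1/21207) = -23449/19778 + 23950/21207 = -23599843/419432046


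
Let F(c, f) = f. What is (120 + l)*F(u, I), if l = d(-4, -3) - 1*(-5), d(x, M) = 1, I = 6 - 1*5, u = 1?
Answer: 126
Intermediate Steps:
I = 1 (I = 6 - 5 = 1)
l = 6 (l = 1 - 1*(-5) = 1 + 5 = 6)
(120 + l)*F(u, I) = (120 + 6)*1 = 126*1 = 126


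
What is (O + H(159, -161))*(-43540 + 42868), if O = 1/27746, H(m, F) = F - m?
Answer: 2983249584/13873 ≈ 2.1504e+5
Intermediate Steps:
O = 1/27746 ≈ 3.6041e-5
(O + H(159, -161))*(-43540 + 42868) = (1/27746 + (-161 - 1*159))*(-43540 + 42868) = (1/27746 + (-161 - 159))*(-672) = (1/27746 - 320)*(-672) = -8878719/27746*(-672) = 2983249584/13873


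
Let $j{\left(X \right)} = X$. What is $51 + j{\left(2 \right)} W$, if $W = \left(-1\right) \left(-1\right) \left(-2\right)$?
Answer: $47$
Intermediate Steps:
$W = -2$ ($W = 1 \left(-2\right) = -2$)
$51 + j{\left(2 \right)} W = 51 + 2 \left(-2\right) = 51 - 4 = 47$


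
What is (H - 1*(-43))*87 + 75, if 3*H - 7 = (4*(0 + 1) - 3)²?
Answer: 4048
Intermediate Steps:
H = 8/3 (H = 7/3 + (4*(0 + 1) - 3)²/3 = 7/3 + (4*1 - 3)²/3 = 7/3 + (4 - 3)²/3 = 7/3 + (⅓)*1² = 7/3 + (⅓)*1 = 7/3 + ⅓ = 8/3 ≈ 2.6667)
(H - 1*(-43))*87 + 75 = (8/3 - 1*(-43))*87 + 75 = (8/3 + 43)*87 + 75 = (137/3)*87 + 75 = 3973 + 75 = 4048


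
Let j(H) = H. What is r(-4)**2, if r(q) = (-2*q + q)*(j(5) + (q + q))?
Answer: 144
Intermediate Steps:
r(q) = -q*(5 + 2*q) (r(q) = (-2*q + q)*(5 + (q + q)) = (-q)*(5 + 2*q) = -q*(5 + 2*q))
r(-4)**2 = (-1*(-4)*(5 + 2*(-4)))**2 = (-1*(-4)*(5 - 8))**2 = (-1*(-4)*(-3))**2 = (-12)**2 = 144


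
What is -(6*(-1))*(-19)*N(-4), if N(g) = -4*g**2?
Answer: 7296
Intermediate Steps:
-(6*(-1))*(-19)*N(-4) = -(6*(-1))*(-19)*(-4*(-4)**2) = -(-6*(-19))*(-4*16) = -114*(-64) = -1*(-7296) = 7296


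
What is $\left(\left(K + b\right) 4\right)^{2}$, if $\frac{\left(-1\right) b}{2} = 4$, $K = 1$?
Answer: $784$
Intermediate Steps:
$b = -8$ ($b = \left(-2\right) 4 = -8$)
$\left(\left(K + b\right) 4\right)^{2} = \left(\left(1 - 8\right) 4\right)^{2} = \left(\left(-7\right) 4\right)^{2} = \left(-28\right)^{2} = 784$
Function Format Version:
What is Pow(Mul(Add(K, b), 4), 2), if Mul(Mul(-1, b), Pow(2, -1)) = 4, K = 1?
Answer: 784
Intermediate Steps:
b = -8 (b = Mul(-2, 4) = -8)
Pow(Mul(Add(K, b), 4), 2) = Pow(Mul(Add(1, -8), 4), 2) = Pow(Mul(-7, 4), 2) = Pow(-28, 2) = 784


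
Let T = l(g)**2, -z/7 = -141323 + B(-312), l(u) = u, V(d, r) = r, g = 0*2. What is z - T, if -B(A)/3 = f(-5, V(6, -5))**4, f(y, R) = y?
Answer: 1002386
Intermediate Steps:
g = 0
B(A) = -1875 (B(A) = -3*(-5)**4 = -3*625 = -1875)
z = 1002386 (z = -7*(-141323 - 1875) = -7*(-143198) = 1002386)
T = 0 (T = 0**2 = 0)
z - T = 1002386 - 1*0 = 1002386 + 0 = 1002386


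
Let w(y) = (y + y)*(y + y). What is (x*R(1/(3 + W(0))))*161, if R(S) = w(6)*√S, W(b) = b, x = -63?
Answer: -486864*√3 ≈ -8.4327e+5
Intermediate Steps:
w(y) = 4*y² (w(y) = (2*y)*(2*y) = 4*y²)
R(S) = 144*√S (R(S) = (4*6²)*√S = (4*36)*√S = 144*√S)
(x*R(1/(3 + W(0))))*161 = -9072*√(1/(3 + 0))*161 = -9072*√(1/3)*161 = -9072*√(⅓)*161 = -9072*√3/3*161 = -3024*√3*161 = -486864*√3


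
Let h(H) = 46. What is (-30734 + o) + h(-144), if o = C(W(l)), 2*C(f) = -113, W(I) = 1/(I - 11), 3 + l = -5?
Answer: -61489/2 ≈ -30745.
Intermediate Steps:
l = -8 (l = -3 - 5 = -8)
W(I) = 1/(-11 + I)
C(f) = -113/2 (C(f) = (½)*(-113) = -113/2)
o = -113/2 ≈ -56.500
(-30734 + o) + h(-144) = (-30734 - 113/2) + 46 = -61581/2 + 46 = -61489/2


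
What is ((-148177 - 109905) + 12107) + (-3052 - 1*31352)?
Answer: -280379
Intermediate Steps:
((-148177 - 109905) + 12107) + (-3052 - 1*31352) = (-258082 + 12107) + (-3052 - 31352) = -245975 - 34404 = -280379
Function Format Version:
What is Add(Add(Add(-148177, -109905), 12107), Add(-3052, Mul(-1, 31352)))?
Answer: -280379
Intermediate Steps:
Add(Add(Add(-148177, -109905), 12107), Add(-3052, Mul(-1, 31352))) = Add(Add(-258082, 12107), Add(-3052, -31352)) = Add(-245975, -34404) = -280379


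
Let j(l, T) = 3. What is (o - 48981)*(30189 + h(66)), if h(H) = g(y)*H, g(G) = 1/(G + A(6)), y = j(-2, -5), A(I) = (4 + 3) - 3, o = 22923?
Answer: -5508374562/7 ≈ -7.8691e+8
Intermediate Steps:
A(I) = 4 (A(I) = 7 - 3 = 4)
y = 3
g(G) = 1/(4 + G) (g(G) = 1/(G + 4) = 1/(4 + G))
h(H) = H/7 (h(H) = H/(4 + 3) = H/7)
(o - 48981)*(30189 + h(66)) = (22923 - 48981)*(30189 + (⅐)*66) = -26058*(30189 + 66/7) = -26058*211389/7 = -5508374562/7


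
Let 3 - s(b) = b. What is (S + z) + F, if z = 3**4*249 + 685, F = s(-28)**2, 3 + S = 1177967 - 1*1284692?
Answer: -84913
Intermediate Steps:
s(b) = 3 - b
S = -106728 (S = -3 + (1177967 - 1*1284692) = -3 + (1177967 - 1284692) = -3 - 106725 = -106728)
F = 961 (F = (3 - 1*(-28))**2 = (3 + 28)**2 = 31**2 = 961)
z = 20854 (z = 81*249 + 685 = 20169 + 685 = 20854)
(S + z) + F = (-106728 + 20854) + 961 = -85874 + 961 = -84913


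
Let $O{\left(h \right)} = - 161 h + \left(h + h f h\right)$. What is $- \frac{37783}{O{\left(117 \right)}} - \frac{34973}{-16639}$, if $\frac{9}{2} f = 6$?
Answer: $\frac{645038701}{7787052} \approx 82.835$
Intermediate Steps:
$f = \frac{4}{3}$ ($f = \frac{2}{9} \cdot 6 = \frac{4}{3} \approx 1.3333$)
$O{\left(h \right)} = - 160 h + \frac{4 h^{2}}{3}$ ($O{\left(h \right)} = - 161 h + \left(h + h \frac{4 h}{3}\right) = - 161 h + \left(h + \frac{4 h^{2}}{3}\right) = - 160 h + \frac{4 h^{2}}{3}$)
$- \frac{37783}{O{\left(117 \right)}} - \frac{34973}{-16639} = - \frac{37783}{\frac{4}{3} \cdot 117 \left(-120 + 117\right)} - \frac{34973}{-16639} = - \frac{37783}{\frac{4}{3} \cdot 117 \left(-3\right)} - - \frac{34973}{16639} = - \frac{37783}{-468} + \frac{34973}{16639} = \left(-37783\right) \left(- \frac{1}{468}\right) + \frac{34973}{16639} = \frac{37783}{468} + \frac{34973}{16639} = \frac{645038701}{7787052}$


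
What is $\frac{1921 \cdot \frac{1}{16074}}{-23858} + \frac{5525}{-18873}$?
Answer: $- \frac{235426422037}{804185852724} \approx -0.29275$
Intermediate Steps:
$\frac{1921 \cdot \frac{1}{16074}}{-23858} + \frac{5525}{-18873} = 1921 \cdot \frac{1}{16074} \left(- \frac{1}{23858}\right) + 5525 \left(- \frac{1}{18873}\right) = \frac{1921}{16074} \left(- \frac{1}{23858}\right) - \frac{5525}{18873} = - \frac{1921}{383493492} - \frac{5525}{18873} = - \frac{235426422037}{804185852724}$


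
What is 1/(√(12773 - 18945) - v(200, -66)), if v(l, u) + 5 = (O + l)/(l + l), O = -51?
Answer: 740400/990946201 - 320000*I*√1543/990946201 ≈ 0.00074716 - 0.012685*I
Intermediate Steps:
v(l, u) = -5 + (-51 + l)/(2*l) (v(l, u) = -5 + (-51 + l)/(l + l) = -5 + (-51 + l)/((2*l)) = -5 + (-51 + l)*(1/(2*l)) = -5 + (-51 + l)/(2*l))
1/(√(12773 - 18945) - v(200, -66)) = 1/(√(12773 - 18945) - 3*(-17 - 3*200)/(2*200)) = 1/(√(-6172) - 3*(-17 - 600)/(2*200)) = 1/(2*I*√1543 - 3*(-617)/(2*200)) = 1/(2*I*√1543 - 1*(-1851/400)) = 1/(2*I*√1543 + 1851/400) = 1/(1851/400 + 2*I*√1543)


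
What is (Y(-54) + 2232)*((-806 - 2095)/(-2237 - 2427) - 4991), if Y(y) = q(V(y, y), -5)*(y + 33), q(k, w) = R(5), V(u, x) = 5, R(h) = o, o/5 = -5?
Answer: -64169514111/4664 ≈ -1.3758e+7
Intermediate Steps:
o = -25 (o = 5*(-5) = -25)
R(h) = -25
q(k, w) = -25
Y(y) = -825 - 25*y (Y(y) = -25*(y + 33) = -25*(33 + y) = -825 - 25*y)
(Y(-54) + 2232)*((-806 - 2095)/(-2237 - 2427) - 4991) = ((-825 - 25*(-54)) + 2232)*((-806 - 2095)/(-2237 - 2427) - 4991) = ((-825 + 1350) + 2232)*(-2901/(-4664) - 4991) = (525 + 2232)*(-2901*(-1/4664) - 4991) = 2757*(2901/4664 - 4991) = 2757*(-23275123/4664) = -64169514111/4664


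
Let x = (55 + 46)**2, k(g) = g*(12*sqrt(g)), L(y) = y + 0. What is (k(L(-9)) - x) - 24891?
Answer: -35092 - 324*I ≈ -35092.0 - 324.0*I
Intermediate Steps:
L(y) = y
k(g) = 12*g**(3/2)
x = 10201 (x = 101**2 = 10201)
(k(L(-9)) - x) - 24891 = (12*(-9)**(3/2) - 1*10201) - 24891 = (12*(-27*I) - 10201) - 24891 = (-324*I - 10201) - 24891 = (-10201 - 324*I) - 24891 = -35092 - 324*I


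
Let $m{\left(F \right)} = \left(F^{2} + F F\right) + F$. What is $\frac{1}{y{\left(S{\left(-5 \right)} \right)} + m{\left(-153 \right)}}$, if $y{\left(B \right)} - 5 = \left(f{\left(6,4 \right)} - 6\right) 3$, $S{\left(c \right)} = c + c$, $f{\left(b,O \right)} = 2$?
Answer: $\frac{1}{46658} \approx 2.1433 \cdot 10^{-5}$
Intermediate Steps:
$m{\left(F \right)} = F + 2 F^{2}$ ($m{\left(F \right)} = \left(F^{2} + F^{2}\right) + F = 2 F^{2} + F = F + 2 F^{2}$)
$S{\left(c \right)} = 2 c$
$y{\left(B \right)} = -7$ ($y{\left(B \right)} = 5 + \left(2 - 6\right) 3 = 5 - 12 = -7$)
$\frac{1}{y{\left(S{\left(-5 \right)} \right)} + m{\left(-153 \right)}} = \frac{1}{-7 - 153 \left(1 + 2 \left(-153\right)\right)} = \frac{1}{-7 - 153 \left(1 - 306\right)} = \frac{1}{-7 - -46665} = \frac{1}{-7 + 46665} = \frac{1}{46658}$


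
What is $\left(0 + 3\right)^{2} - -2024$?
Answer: $2033$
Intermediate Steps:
$\left(0 + 3\right)^{2} - -2024 = 3^{2} + 2024 = 9 + 2024 = 2033$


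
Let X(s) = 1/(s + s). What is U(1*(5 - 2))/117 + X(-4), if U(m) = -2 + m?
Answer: -109/936 ≈ -0.11645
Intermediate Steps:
X(s) = 1/(2*s)
U(1*(5 - 2))/117 + X(-4) = (-2 + 1*(5 - 2))/117 + (½)/(-4) = (-2 + 1*3)*(1/117) + (½)*(-¼) = (-2 + 3)*(1/117) - ⅛ = 1*(1/117) - ⅛ = 1/117 - ⅛ = -109/936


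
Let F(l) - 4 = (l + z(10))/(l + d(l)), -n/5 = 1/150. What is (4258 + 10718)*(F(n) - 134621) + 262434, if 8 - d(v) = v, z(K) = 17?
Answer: -10078649982/5 ≈ -2.0157e+9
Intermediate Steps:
d(v) = 8 - v
n = -1/30 (n = -5/150 = -5*1/150 = -1/30 ≈ -0.033333)
F(l) = 49/8 + l/8 (F(l) = 4 + (l + 17)/(l + (8 - l)) = 4 + (17 + l)/8 = 4 + (17 + l)*(1/8) = 4 + (17/8 + l/8) = 49/8 + l/8)
(4258 + 10718)*(F(n) - 134621) + 262434 = (4258 + 10718)*((49/8 + (1/8)*(-1/30)) - 134621) + 262434 = 14976*((49/8 - 1/240) - 134621) + 262434 = 14976*(1469/240 - 134621) + 262434 = 14976*(-32307571/240) + 262434 = -10079962152/5 + 262434 = -10078649982/5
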